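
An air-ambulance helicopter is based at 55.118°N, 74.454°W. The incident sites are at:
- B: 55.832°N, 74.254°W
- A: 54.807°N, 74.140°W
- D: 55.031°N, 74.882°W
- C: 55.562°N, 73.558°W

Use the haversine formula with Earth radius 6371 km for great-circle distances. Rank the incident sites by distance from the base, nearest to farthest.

D, A, C, B

Computing each great-circle distance from 55.118°N, 74.454°W:
D 55.031°N, 74.882°W: 28.9 km
A 54.807°N, 74.140°W: 40.0 km
C 55.562°N, 73.558°W: 75.2 km
B 55.832°N, 74.254°W: 80.4 km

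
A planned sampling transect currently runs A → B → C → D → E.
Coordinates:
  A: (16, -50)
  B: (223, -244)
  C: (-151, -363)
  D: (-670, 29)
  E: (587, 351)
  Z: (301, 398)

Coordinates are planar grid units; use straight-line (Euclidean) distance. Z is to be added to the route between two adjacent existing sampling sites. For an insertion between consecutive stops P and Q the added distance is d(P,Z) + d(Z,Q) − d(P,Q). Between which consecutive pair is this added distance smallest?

Added distance for inserting Z between each consecutive pair:
A–B: 894.0
B–C: 1139.4
C–D: 1273.5
D–E: 31.0
Smallest added distance is 31.0, inserting between D and E.

between D and E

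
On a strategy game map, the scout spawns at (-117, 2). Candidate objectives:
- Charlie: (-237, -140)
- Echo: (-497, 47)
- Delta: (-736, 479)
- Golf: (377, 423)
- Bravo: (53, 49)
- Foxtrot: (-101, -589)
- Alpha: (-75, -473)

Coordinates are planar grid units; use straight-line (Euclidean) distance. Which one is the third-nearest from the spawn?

Distance to each, sorted:
Bravo: 176.4
Charlie: 185.9
Echo: 382.7
Alpha: 476.9
Foxtrot: 591.2
Golf: 649.1
Delta: 781.5
The third-nearest is Echo at 382.7.

Echo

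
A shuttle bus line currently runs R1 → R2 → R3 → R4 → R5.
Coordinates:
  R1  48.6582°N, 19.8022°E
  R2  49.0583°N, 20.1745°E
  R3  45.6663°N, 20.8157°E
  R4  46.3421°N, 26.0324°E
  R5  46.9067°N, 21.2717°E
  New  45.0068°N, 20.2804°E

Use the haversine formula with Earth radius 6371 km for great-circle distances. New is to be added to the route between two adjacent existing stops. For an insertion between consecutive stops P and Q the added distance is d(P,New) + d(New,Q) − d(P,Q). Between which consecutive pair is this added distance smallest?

between R3 and R4

Added distance for inserting New between each consecutive pair:
R1–R2: 806.1 km
R2–R3: 154.8 km
R3–R4: 145.4 km
R4–R5: 326.6 km
Smallest added distance is 145.4 km, inserting between R3 and R4.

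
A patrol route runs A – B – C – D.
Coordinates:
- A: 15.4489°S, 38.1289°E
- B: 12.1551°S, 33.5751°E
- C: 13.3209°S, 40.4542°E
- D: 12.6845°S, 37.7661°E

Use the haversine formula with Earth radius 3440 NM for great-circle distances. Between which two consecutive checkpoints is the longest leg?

B–C

Leg distances:
A→B: 331.0 NM
B→C: 408.9 NM
C→D: 161.8 NM
The longest leg is B–C at 408.9 NM.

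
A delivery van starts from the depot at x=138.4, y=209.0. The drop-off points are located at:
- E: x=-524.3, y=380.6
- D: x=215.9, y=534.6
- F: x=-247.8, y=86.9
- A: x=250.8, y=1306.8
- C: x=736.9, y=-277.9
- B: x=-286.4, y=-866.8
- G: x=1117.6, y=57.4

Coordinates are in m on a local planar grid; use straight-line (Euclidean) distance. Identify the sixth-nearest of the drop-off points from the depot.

A

Distance to each, sorted:
D: 334.7 m
F: 405.0 m
E: 684.6 m
C: 771.5 m
G: 990.9 m
A: 1103.5 m
B: 1156.6 m
The sixth-nearest is A at 1103.5 m.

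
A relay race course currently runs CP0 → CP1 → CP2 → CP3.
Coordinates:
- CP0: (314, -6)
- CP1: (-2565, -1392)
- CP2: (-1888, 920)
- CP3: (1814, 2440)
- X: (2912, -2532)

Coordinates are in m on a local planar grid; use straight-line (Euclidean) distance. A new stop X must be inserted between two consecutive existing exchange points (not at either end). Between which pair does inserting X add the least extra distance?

Added distance for inserting X between each consecutive pair:
CP0–CP1: 6022.7 m
CP1–CP2: 9097.7 m
CP2–CP3: 7002.3 m
Smallest added distance is 6022.7 m, inserting between CP0 and CP1.

between CP0 and CP1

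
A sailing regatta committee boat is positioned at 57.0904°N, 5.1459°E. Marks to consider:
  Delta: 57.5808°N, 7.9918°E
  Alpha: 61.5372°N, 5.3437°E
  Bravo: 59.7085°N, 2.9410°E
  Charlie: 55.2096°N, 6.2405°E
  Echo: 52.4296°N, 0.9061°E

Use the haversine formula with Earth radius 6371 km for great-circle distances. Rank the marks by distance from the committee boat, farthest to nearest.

Echo, Alpha, Bravo, Charlie, Delta

Distance from the committee boat at 57.0904°N, 5.1459°E to each:
Echo 52.4296°N, 0.9061°E: 585.0 km
Alpha 61.5372°N, 5.3437°E: 494.6 km
Bravo 59.7085°N, 2.9410°E: 318.2 km
Charlie 55.2096°N, 6.2405°E: 219.8 km
Delta 57.5808°N, 7.9918°E: 179.3 km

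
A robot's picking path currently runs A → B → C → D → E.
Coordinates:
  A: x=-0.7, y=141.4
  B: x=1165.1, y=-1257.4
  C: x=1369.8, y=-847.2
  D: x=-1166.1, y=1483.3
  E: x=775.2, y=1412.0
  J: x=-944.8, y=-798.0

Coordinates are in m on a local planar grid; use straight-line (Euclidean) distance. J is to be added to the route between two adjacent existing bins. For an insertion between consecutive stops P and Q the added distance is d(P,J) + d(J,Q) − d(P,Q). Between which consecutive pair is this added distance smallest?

between C and D

Added distance for inserting J between each consecutive pair:
A–B: 1670.3 m
B–C: 4016.0 m
C–D: 1163.0 m
D–E: 3149.8 m
Smallest added distance is 1163.0 m, inserting between C and D.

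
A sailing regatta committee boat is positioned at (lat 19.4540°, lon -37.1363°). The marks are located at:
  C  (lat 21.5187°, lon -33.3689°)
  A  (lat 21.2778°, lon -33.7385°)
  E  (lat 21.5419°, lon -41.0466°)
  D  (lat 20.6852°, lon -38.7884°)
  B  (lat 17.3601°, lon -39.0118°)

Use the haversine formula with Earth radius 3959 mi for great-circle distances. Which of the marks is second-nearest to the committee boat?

Distance to each, sorted:
D: 136.9 mi
B: 189.9 mi
A: 253.6 mi
C: 282.5 mi
E: 291.3 mi
The second-nearest is B at 189.9 mi.

B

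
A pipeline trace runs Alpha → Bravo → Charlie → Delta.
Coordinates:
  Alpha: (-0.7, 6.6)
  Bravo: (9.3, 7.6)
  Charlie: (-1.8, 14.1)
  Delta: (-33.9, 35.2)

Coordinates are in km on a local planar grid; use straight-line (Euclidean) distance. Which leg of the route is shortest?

Leg distances:
Alpha→Bravo: 10.0 km
Bravo→Charlie: 12.9 km
Charlie→Delta: 38.4 km
The shortest leg is Alpha–Bravo at 10.0 km.

Alpha–Bravo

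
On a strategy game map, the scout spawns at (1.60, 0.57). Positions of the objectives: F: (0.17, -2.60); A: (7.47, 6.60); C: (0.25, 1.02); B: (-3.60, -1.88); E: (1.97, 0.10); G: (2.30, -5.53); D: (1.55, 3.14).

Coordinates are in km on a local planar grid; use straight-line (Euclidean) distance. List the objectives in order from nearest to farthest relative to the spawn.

Distances from the spawn:
E (1.97, 0.10): 0.6 km
C (0.25, 1.02): 1.4 km
D (1.55, 3.14): 2.6 km
F (0.17, -2.60): 3.5 km
B (-3.60, -1.88): 5.7 km
G (2.30, -5.53): 6.1 km
A (7.47, 6.60): 8.4 km

E, C, D, F, B, G, A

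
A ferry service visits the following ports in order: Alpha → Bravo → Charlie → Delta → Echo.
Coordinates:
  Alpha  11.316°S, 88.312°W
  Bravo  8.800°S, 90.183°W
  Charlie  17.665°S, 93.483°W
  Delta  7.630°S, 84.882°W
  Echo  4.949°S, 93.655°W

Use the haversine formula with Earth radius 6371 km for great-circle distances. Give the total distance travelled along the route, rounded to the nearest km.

3863 km

Leg distances:
Alpha→Bravo: 346.7 km  (cumulative 346.7 km)
Bravo→Charlie: 1048.3 km  (cumulative 1395.1 km)
Charlie→Delta: 1453.7 km  (cumulative 2848.8 km)
Delta→Echo: 1014.3 km  (cumulative 3863.1 km)
Total route length ≈ 3863 km.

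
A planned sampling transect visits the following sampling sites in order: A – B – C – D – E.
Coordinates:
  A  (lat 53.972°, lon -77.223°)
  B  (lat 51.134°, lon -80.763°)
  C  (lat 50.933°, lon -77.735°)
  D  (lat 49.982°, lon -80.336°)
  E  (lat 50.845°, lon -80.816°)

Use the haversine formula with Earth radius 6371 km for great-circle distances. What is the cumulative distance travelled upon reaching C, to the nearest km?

609 km

Leg distances:
A→B: 396.0 km  (cumulative 396.0 km)
B→C: 212.9 km  (cumulative 608.9 km)
Cumulative distance at C ≈ 609 km.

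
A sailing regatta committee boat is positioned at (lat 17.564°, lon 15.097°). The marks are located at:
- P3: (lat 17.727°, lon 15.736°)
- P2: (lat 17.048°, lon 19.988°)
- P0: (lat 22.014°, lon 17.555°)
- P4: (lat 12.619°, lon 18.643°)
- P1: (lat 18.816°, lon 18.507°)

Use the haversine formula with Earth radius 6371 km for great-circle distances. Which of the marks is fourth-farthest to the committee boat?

P1

Distances from the committee boat ((lat 17.564°, lon 15.097°)):
P4: 668.7 km
P0: 557.6 km
P2: 522.4 km
P1: 386.2 km
P3: 70.1 km
The fourth-farthest is P1 at 386.2 km.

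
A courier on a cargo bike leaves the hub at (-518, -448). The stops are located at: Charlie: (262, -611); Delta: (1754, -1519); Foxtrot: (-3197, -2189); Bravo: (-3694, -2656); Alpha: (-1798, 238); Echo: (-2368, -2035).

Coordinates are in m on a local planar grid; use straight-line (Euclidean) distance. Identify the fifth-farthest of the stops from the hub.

Distances from the hub ((-518, -448)):
Bravo: 3868.1 m
Foxtrot: 3195.0 m
Delta: 2511.8 m
Echo: 2437.4 m
Alpha: 1452.2 m
Charlie: 796.8 m
The fifth-farthest is Alpha at 1452.2 m.

Alpha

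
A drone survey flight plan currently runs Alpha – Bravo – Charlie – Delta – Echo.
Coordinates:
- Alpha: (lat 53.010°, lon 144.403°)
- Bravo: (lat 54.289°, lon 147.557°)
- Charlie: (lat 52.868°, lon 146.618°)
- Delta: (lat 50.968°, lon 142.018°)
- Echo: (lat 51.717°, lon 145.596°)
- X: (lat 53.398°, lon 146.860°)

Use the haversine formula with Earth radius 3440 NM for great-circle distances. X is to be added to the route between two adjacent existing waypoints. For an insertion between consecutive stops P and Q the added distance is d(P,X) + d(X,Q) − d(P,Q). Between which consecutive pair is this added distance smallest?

between Bravo and Charlie

Added distance for inserting X between each consecutive pair:
Alpha–Bravo: 14.3 NM
Bravo–Charlie: 0.3 NM
Charlie–Delta: 58.3 NM
Delta–Echo: 199.7 NM
Smallest added distance is 0.3 NM, inserting between Bravo and Charlie.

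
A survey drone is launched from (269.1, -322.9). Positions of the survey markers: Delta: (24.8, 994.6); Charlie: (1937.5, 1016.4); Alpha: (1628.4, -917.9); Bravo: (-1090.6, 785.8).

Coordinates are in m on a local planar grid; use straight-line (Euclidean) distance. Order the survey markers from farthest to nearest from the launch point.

Charlie, Bravo, Alpha, Delta

Distance from the launch point at (269.1, -322.9) to each:
Charlie (1937.5, 1016.4): 2139.5 m
Bravo (-1090.6, 785.8): 1754.4 m
Alpha (1628.4, -917.9): 1483.8 m
Delta (24.8, 994.6): 1340.0 m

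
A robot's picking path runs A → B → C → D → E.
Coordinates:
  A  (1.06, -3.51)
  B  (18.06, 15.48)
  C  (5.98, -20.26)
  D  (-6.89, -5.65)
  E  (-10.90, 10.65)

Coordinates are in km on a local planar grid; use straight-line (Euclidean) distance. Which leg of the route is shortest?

D–E

Leg distances:
A→B: 25.5 km
B→C: 37.7 km
C→D: 19.5 km
D→E: 16.8 km
The shortest leg is D–E at 16.8 km.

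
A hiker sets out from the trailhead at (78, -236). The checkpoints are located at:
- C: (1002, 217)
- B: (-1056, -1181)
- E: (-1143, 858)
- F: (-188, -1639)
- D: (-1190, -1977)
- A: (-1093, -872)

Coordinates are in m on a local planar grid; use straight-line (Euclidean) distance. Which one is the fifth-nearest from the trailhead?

E

Distances from the trailhead ((78, -236)):
C: 1029.1 m
A: 1332.6 m
F: 1428.0 m
B: 1476.1 m
E: 1639.4 m
D: 2153.8 m
The fifth-nearest is E at 1639.4 m.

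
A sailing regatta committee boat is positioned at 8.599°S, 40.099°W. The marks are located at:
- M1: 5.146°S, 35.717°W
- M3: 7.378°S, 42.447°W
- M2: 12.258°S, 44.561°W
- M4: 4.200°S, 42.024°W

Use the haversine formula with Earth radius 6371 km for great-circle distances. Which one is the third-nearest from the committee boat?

Distances from the committee boat (8.599°S, 40.099°W):
M3: 292.0 km
M4: 533.4 km
M1: 617.5 km
M2: 635.3 km
The third-nearest is M1 at 617.5 km.

M1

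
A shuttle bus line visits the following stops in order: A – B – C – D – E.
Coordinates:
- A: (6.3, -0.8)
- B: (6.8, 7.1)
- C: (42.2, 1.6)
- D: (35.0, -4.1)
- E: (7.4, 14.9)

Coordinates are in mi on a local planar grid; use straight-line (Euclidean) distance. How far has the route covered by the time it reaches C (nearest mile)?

Leg distances:
A→B: 7.9 mi  (cumulative 7.9 mi)
B→C: 35.8 mi  (cumulative 43.7 mi)
Cumulative distance at C ≈ 44 mi.

44 mi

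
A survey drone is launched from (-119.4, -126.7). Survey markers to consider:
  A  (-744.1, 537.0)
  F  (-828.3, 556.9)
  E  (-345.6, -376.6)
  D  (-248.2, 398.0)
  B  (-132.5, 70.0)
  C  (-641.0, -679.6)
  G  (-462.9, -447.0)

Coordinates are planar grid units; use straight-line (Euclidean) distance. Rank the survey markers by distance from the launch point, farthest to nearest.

F, A, C, D, G, E, B

Distances from the launch point:
F (-828.3, 556.9): 984.8
A (-744.1, 537.0): 911.5
C (-641.0, -679.6): 760.1
D (-248.2, 398.0): 540.3
G (-462.9, -447.0): 469.7
E (-345.6, -376.6): 337.1
B (-132.5, 70.0): 197.1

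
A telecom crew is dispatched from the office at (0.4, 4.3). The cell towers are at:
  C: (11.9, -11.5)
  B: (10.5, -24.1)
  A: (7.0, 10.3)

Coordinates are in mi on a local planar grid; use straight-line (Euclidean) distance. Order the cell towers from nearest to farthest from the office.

Computing each straight-line distance from (0.4, 4.3):
A (7.0, 10.3): 8.9 mi
C (11.9, -11.5): 19.5 mi
B (10.5, -24.1): 30.1 mi

A, C, B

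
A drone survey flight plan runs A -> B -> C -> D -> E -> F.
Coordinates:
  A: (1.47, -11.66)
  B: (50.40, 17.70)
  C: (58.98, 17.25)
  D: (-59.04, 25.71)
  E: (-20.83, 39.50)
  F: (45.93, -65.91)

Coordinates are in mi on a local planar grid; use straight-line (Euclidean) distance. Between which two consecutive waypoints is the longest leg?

Leg distances:
A→B: 57.1 mi
B→C: 8.6 mi
C→D: 118.3 mi
D→E: 40.6 mi
E→F: 124.8 mi
The longest leg is E–F at 124.8 mi.

E–F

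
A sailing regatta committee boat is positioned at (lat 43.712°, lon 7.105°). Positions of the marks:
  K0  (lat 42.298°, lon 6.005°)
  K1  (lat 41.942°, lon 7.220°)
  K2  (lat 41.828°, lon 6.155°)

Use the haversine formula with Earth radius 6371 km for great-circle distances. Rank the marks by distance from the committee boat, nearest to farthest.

Computing each great-circle distance from (lat 43.712°, lon 7.105°):
K0 (lat 42.298°, lon 6.005°): 180.9 km
K1 (lat 41.942°, lon 7.220°): 197.0 km
K2 (lat 41.828°, lon 6.155°): 223.4 km

K0, K1, K2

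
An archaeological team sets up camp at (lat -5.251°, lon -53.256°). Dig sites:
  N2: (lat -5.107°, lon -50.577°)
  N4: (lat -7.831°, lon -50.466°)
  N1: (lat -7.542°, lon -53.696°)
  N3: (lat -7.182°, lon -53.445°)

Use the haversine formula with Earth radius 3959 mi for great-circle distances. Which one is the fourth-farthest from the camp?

Distance to each, sorted:
N4: 261.6 mi
N2: 184.6 mi
N1: 161.2 mi
N3: 134.1 mi
The fourth-farthest is N3 at 134.1 mi.

N3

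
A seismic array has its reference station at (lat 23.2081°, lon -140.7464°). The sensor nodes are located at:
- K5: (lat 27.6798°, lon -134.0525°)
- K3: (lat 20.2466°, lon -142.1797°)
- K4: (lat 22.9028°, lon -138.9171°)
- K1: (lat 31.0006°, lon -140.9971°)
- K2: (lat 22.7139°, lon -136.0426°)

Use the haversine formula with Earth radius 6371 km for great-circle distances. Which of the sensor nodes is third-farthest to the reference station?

Distances from the reference station ((lat 23.2081°, lon -140.7464°)):
K1: 866.8 km
K5: 835.8 km
K2: 484.7 km
K3: 361.0 km
K4: 190.2 km
The third-farthest is K2 at 484.7 km.

K2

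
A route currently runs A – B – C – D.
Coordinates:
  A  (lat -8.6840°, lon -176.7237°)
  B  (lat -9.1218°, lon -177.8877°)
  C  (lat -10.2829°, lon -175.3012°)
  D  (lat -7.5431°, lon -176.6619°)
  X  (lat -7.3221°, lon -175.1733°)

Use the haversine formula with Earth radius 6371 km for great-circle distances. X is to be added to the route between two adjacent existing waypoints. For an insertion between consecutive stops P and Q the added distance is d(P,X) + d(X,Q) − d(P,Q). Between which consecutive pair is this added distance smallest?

Added distance for inserting X between each consecutive pair:
A–B: 450.9 km
B–C: 377.6 km
C–D: 156.1 km
Smallest added distance is 156.1 km, inserting between C and D.

between C and D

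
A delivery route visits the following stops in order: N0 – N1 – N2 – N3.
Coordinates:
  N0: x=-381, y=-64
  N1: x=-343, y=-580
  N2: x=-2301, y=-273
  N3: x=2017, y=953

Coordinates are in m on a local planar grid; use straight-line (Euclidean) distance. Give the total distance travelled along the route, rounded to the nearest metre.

6988 m

Leg distances:
N0→N1: 517.4 m  (cumulative 517.4 m)
N1→N2: 1981.9 m  (cumulative 2499.3 m)
N2→N3: 4488.7 m  (cumulative 6988.0 m)
Total route length ≈ 6988 m.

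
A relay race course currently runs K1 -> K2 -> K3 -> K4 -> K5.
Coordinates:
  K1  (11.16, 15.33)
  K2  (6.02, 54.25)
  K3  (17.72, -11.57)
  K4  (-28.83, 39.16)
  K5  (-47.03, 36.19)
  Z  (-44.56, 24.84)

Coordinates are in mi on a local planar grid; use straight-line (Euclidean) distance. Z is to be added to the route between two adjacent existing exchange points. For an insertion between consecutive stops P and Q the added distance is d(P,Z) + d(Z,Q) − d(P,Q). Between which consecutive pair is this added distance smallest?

Added distance for inserting Z between each consecutive pair:
K1–K2: 75.8 mi
K2–K3: 63.8 mi
K3–K4: 24.6 mi
K4–K5: 14.4 mi
Smallest added distance is 14.4 mi, inserting between K4 and K5.

between K4 and K5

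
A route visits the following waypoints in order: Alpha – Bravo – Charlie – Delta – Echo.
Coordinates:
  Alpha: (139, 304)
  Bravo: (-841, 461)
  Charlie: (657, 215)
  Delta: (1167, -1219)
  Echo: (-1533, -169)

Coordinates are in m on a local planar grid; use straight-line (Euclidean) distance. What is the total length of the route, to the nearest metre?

Leg distances:
Alpha→Bravo: 992.5 m  (cumulative 992.5 m)
Bravo→Charlie: 1518.1 m  (cumulative 2510.6 m)
Charlie→Delta: 1522.0 m  (cumulative 4032.6 m)
Delta→Echo: 2897.0 m  (cumulative 6929.5 m)
Total route length ≈ 6930 m.

6930 m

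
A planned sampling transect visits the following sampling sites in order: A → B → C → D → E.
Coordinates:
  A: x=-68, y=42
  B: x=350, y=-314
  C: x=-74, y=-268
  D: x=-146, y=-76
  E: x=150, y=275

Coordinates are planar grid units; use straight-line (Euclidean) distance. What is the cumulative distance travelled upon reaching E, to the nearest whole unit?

Leg distances:
A→B: 549.1  (cumulative 549.1)
B→C: 426.5  (cumulative 975.5)
C→D: 205.1  (cumulative 1180.6)
D→E: 459.1  (cumulative 1639.7)
Cumulative distance at E ≈ 1640.

1640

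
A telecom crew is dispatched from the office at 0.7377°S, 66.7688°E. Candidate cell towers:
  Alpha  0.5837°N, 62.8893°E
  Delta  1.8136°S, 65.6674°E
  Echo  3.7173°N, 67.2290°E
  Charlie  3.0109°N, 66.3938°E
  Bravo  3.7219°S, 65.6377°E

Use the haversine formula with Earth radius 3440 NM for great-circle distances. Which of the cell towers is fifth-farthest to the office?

Delta

Distance to each, sorted:
Echo: 268.9 NM
Alpha: 246.1 NM
Charlie: 226.2 NM
Bravo: 191.6 NM
Delta: 92.4 NM
The fifth-farthest is Delta at 92.4 NM.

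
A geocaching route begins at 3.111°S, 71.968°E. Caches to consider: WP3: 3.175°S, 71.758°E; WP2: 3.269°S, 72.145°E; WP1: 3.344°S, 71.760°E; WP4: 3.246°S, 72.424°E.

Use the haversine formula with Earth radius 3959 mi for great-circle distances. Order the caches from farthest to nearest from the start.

WP4, WP1, WP2, WP3

Distance from the start at 3.111°S, 71.968°E to each:
WP4 3.246°S, 72.424°E: 32.8 mi
WP1 3.344°S, 71.760°E: 21.6 mi
WP2 3.269°S, 72.145°E: 16.4 mi
WP3 3.175°S, 71.758°E: 15.1 mi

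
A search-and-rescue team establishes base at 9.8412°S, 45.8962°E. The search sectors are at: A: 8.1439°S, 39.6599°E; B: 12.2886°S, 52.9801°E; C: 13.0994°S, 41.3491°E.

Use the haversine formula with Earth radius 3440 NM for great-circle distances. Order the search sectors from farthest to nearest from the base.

Distances from the base:
B 12.2886°S, 52.9801°E: 442.5 NM
A 8.1439°S, 39.6599°E: 383.6 NM
C 13.0994°S, 41.3491°E: 331.4 NM

B, A, C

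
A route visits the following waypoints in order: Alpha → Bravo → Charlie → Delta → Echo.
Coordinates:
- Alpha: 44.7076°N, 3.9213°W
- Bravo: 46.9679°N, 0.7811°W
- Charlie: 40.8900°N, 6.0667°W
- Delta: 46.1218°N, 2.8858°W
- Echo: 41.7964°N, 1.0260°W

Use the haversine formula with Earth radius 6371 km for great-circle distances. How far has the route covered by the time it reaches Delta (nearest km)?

Leg distances:
Alpha→Bravo: 349.7 km  (cumulative 349.7 km)
Bravo→Charlie: 797.0 km  (cumulative 1146.7 km)
Charlie→Delta: 635.7 km  (cumulative 1782.4 km)
Cumulative distance at Delta ≈ 1782 km.

1782 km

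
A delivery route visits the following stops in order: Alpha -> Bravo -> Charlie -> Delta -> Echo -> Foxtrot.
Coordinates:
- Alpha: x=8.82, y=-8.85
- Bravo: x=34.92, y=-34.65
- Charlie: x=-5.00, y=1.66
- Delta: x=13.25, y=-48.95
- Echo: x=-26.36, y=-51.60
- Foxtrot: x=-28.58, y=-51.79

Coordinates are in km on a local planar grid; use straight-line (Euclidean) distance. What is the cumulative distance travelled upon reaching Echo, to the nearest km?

Leg distances:
Alpha→Bravo: 36.7 km  (cumulative 36.7 km)
Bravo→Charlie: 54.0 km  (cumulative 90.7 km)
Charlie→Delta: 53.8 km  (cumulative 144.5 km)
Delta→Echo: 39.7 km  (cumulative 184.2 km)
Cumulative distance at Echo ≈ 184 km.

184 km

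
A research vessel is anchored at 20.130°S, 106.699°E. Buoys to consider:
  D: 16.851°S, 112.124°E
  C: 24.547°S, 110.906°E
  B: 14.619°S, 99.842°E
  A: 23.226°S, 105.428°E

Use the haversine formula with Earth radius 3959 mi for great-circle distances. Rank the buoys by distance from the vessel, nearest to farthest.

Distance from the vessel at 20.130°S, 106.699°E to each:
A 23.226°S, 105.428°E: 229.0 mi
C 24.547°S, 110.906°E: 406.7 mi
D 16.851°S, 112.124°E: 421.5 mi
B 14.619°S, 99.842°E: 591.0 mi

A, C, D, B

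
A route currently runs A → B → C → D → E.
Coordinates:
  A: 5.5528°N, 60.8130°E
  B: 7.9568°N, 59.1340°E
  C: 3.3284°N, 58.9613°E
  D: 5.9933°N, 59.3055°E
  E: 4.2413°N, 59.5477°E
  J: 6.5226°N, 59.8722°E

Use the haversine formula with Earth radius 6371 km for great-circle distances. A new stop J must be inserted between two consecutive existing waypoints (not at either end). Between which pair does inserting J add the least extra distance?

between A and B

Added distance for inserting J between each consecutive pair:
A–B: 3.6 km
B–C: 33.3 km
C–D: 156.4 km
D–E: 145.5 km
Smallest added distance is 3.6 km, inserting between A and B.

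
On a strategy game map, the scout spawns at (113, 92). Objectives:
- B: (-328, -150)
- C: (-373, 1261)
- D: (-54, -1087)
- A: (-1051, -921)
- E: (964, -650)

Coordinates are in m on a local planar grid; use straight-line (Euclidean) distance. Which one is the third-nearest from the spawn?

D

Distances from the spawn ((113, 92)):
B: 503.0 m
E: 1129.1 m
D: 1190.8 m
C: 1266.0 m
A: 1543.1 m
The third-nearest is D at 1190.8 m.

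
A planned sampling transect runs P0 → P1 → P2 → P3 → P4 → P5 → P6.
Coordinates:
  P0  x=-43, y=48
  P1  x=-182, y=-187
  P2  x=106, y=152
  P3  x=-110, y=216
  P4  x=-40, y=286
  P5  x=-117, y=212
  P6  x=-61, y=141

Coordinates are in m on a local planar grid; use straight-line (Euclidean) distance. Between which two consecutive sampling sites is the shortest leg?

P5–P6

Leg distances:
P0→P1: 273.0 m
P1→P2: 444.8 m
P2→P3: 225.3 m
P3→P4: 99.0 m
P4→P5: 106.8 m
P5→P6: 90.4 m
The shortest leg is P5–P6 at 90.4 m.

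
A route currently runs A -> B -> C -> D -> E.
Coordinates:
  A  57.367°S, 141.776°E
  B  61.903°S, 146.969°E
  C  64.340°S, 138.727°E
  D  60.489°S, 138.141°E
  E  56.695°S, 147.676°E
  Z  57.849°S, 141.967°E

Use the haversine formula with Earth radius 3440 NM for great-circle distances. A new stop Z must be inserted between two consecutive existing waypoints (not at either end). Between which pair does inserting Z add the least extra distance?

between A and B

Added distance for inserting Z between each consecutive pair:
A–B: 1.3 NM
B–C: 419.9 NM
C–D: 366.4 NM
D–E: 20.4 NM
Smallest added distance is 1.3 NM, inserting between A and B.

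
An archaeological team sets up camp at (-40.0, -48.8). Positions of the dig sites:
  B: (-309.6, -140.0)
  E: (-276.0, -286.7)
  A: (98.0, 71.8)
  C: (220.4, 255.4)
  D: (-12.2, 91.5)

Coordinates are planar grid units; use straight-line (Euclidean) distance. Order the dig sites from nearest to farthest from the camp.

Distance from the camp at (-40.0, -48.8) to each:
D (-12.2, 91.5): 143.0
A (98.0, 71.8): 183.3
B (-309.6, -140.0): 284.6
E (-276.0, -286.7): 335.1
C (220.4, 255.4): 400.4

D, A, B, E, C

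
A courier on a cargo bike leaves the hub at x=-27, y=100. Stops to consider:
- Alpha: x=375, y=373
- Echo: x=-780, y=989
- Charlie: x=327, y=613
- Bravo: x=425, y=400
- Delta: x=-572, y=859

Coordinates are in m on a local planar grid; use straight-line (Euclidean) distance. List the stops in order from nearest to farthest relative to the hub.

Distance from the hub at x=-27, y=100 to each:
Alpha x=375, y=373: 485.9 m
Bravo x=425, y=400: 542.5 m
Charlie x=327, y=613: 623.3 m
Delta x=-572, y=859: 934.4 m
Echo x=-780, y=989: 1165.0 m

Alpha, Bravo, Charlie, Delta, Echo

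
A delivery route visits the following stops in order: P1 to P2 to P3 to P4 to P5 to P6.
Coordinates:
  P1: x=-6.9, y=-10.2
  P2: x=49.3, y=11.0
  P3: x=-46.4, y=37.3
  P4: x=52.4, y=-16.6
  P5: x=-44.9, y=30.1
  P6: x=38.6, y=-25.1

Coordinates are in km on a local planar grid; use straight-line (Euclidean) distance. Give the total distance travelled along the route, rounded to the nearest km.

480 km

Leg distances:
P1→P2: 60.1 km  (cumulative 60.1 km)
P2→P3: 99.2 km  (cumulative 159.3 km)
P3→P4: 112.5 km  (cumulative 271.9 km)
P4→P5: 107.9 km  (cumulative 379.8 km)
P5→P6: 100.1 km  (cumulative 479.9 km)
Total route length ≈ 480 km.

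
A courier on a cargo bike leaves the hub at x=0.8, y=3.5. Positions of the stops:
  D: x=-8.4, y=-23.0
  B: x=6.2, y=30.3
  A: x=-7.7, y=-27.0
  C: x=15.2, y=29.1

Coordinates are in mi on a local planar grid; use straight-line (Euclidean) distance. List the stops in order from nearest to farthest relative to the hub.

B, D, C, A

Distances from the hub:
B x=6.2, y=30.3: 27.3 mi
D x=-8.4, y=-23.0: 28.1 mi
C x=15.2, y=29.1: 29.4 mi
A x=-7.7, y=-27.0: 31.7 mi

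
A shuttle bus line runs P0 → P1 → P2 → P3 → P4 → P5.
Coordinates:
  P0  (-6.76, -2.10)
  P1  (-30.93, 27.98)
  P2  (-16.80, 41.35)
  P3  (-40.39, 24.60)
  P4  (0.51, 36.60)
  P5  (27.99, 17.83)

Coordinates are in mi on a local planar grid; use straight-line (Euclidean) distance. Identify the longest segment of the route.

Leg distances:
P0→P1: 38.6 mi
P1→P2: 19.5 mi
P2→P3: 28.9 mi
P3→P4: 42.6 mi
P4→P5: 33.3 mi
The longest leg is P3–P4 at 42.6 mi.

P3–P4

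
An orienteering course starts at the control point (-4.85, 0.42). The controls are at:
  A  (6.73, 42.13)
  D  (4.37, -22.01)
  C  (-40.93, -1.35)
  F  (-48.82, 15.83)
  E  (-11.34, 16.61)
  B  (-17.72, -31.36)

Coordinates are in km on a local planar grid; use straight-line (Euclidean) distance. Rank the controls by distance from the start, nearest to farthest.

Computing each straight-line distance from (-4.85, 0.42):
E (-11.34, 16.61): 17.4 km
D (4.37, -22.01): 24.3 km
B (-17.72, -31.36): 34.3 km
C (-40.93, -1.35): 36.1 km
A (6.73, 42.13): 43.3 km
F (-48.82, 15.83): 46.6 km

E, D, B, C, A, F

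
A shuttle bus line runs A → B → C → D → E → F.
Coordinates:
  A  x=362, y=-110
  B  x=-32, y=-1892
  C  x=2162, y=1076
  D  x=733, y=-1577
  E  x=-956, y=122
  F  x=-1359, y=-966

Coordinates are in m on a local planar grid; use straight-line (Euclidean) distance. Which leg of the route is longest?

Leg distances:
A→B: 1825.0 m
B→C: 3690.9 m
C→D: 3013.4 m
D→E: 2395.7 m
E→F: 1160.2 m
The longest leg is B–C at 3690.9 m.

B–C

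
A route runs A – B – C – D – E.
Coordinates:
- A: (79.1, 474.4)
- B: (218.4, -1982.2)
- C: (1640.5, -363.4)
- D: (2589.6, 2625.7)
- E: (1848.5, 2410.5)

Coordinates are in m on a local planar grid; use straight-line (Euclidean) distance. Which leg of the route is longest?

Leg distances:
A→B: 2460.5 m
B→C: 2154.7 m
C→D: 3136.2 m
D→E: 771.7 m
The longest leg is C–D at 3136.2 m.

C–D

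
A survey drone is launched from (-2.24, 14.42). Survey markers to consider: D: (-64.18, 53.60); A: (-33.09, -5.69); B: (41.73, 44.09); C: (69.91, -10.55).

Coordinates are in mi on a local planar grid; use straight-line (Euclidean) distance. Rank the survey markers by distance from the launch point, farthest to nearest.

C, D, B, A

Distances from the launch point:
C (69.91, -10.55): 76.3 mi
D (-64.18, 53.60): 73.3 mi
B (41.73, 44.09): 53.0 mi
A (-33.09, -5.69): 36.8 mi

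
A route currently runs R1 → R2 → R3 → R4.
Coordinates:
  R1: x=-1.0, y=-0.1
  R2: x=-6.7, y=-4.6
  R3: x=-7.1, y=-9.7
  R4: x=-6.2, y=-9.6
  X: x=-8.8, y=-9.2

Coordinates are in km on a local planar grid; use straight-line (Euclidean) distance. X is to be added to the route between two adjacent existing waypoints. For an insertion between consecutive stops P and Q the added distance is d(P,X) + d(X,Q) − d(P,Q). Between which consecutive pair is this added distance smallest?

Added distance for inserting X between each consecutive pair:
R1–R2: 9.8 km
R2–R3: 1.7 km
R3–R4: 3.5 km
Smallest added distance is 1.7 km, inserting between R2 and R3.

between R2 and R3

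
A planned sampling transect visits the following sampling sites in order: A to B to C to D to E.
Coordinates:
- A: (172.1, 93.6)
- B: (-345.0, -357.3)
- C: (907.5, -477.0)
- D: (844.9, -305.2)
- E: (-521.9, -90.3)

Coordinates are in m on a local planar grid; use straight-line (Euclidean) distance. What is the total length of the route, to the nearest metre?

3511 m

Leg distances:
A→B: 686.1 m  (cumulative 686.1 m)
B→C: 1258.2 m  (cumulative 1944.3 m)
C→D: 182.8 m  (cumulative 2127.1 m)
D→E: 1383.6 m  (cumulative 3510.7 m)
Total route length ≈ 3511 m.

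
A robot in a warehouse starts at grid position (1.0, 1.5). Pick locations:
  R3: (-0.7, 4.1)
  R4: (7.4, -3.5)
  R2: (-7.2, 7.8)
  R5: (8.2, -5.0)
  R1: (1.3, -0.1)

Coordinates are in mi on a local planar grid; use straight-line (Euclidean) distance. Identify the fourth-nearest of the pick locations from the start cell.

R5

Distances from the start cell ((1.0, 1.5)):
R1: 1.6 mi
R3: 3.1 mi
R4: 8.1 mi
R5: 9.7 mi
R2: 10.3 mi
The fourth-nearest is R5 at 9.7 mi.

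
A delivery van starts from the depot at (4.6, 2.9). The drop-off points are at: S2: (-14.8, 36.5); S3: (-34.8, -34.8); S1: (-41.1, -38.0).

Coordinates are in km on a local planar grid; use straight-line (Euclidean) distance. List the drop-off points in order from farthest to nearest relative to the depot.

S1, S3, S2

Computing each straight-line distance from (4.6, 2.9):
S1 (-41.1, -38.0): 61.3 km
S3 (-34.8, -34.8): 54.5 km
S2 (-14.8, 36.5): 38.8 km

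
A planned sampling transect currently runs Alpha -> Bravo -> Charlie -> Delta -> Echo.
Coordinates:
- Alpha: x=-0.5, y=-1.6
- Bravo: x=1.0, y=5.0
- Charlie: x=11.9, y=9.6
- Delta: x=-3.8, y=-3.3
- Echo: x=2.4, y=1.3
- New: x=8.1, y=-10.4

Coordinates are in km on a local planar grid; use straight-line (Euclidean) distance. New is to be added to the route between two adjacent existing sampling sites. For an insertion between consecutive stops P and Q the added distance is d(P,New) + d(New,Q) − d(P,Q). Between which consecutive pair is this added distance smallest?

Added distance for inserting New between each consecutive pair:
Alpha–Bravo: 22.5 km
Bravo–Charlie: 25.5 km
Charlie–Delta: 13.9 km
Delta–Echo: 19.2 km
Smallest added distance is 13.9 km, inserting between Charlie and Delta.

between Charlie and Delta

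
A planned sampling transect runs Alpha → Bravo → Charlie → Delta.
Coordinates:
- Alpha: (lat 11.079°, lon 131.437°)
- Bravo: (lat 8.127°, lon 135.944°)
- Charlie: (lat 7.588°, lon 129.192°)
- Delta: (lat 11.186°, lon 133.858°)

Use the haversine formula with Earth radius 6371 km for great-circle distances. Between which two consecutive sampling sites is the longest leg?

Bravo–Charlie

Leg distances:
Alpha→Bravo: 593.2 km
Bravo→Charlie: 746.1 km
Charlie→Delta: 649.6 km
The longest leg is Bravo–Charlie at 746.1 km.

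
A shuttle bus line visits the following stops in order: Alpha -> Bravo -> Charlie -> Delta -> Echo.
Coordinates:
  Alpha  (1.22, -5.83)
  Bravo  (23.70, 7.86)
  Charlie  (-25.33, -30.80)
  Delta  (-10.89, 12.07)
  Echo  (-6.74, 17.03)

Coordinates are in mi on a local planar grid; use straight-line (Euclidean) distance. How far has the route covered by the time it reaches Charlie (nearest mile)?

Leg distances:
Alpha→Bravo: 26.3 mi  (cumulative 26.3 mi)
Bravo→Charlie: 62.4 mi  (cumulative 88.8 mi)
Cumulative distance at Charlie ≈ 89 mi.

89 mi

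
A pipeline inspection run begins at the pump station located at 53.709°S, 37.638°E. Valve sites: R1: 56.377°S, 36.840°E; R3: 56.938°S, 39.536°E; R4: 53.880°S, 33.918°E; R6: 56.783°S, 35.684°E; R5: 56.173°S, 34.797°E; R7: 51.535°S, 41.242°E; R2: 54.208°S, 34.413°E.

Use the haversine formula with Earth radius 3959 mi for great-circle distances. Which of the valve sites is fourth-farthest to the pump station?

Distance to each, sorted:
R3: 235.2 mi
R6: 225.9 mi
R7: 213.1 mi
R5: 204.2 mi
R1: 187.0 mi
R4: 152.3 mi
R2: 135.6 mi
The fourth-farthest is R5 at 204.2 mi.

R5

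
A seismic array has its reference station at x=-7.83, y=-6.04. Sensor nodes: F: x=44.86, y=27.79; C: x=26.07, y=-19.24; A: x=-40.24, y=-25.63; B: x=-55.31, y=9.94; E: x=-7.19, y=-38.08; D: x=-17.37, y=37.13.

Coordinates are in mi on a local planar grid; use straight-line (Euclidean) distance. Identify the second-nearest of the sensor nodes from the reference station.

Distance to each, sorted:
E: 32.0 mi
C: 36.4 mi
A: 37.9 mi
D: 44.2 mi
B: 50.1 mi
F: 62.6 mi
The second-nearest is C at 36.4 mi.

C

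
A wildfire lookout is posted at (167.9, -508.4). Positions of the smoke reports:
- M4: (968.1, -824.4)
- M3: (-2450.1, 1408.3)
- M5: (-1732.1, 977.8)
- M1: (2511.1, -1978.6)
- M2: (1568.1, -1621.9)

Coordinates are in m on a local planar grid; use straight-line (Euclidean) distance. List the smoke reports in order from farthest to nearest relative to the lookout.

M3, M1, M5, M2, M4

Distances from the lookout:
M3 (-2450.1, 1408.3): 3244.6 m
M1 (2511.1, -1978.6): 2766.2 m
M5 (-1732.1, 977.8): 2412.2 m
M2 (1568.1, -1621.9): 1789.0 m
M4 (968.1, -824.4): 860.3 m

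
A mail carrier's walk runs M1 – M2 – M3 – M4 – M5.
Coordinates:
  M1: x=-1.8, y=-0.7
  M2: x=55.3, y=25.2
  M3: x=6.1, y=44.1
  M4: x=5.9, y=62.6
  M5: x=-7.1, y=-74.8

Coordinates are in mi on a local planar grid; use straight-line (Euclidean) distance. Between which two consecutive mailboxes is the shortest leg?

Leg distances:
M1→M2: 62.7 mi
M2→M3: 52.7 mi
M3→M4: 18.5 mi
M4→M5: 138.0 mi
The shortest leg is M3–M4 at 18.5 mi.

M3–M4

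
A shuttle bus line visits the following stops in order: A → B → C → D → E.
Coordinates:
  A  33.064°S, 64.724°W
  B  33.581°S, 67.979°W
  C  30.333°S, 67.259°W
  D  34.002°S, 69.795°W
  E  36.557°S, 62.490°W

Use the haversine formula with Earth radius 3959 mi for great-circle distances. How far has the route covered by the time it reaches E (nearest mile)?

1161 mi

Leg distances:
A→B: 191.3 mi  (cumulative 191.3 mi)
B→C: 228.4 mi  (cumulative 419.7 mi)
C→D: 293.7 mi  (cumulative 713.3 mi)
D→E: 448.1 mi  (cumulative 1161.5 mi)
Cumulative distance at E ≈ 1161 mi.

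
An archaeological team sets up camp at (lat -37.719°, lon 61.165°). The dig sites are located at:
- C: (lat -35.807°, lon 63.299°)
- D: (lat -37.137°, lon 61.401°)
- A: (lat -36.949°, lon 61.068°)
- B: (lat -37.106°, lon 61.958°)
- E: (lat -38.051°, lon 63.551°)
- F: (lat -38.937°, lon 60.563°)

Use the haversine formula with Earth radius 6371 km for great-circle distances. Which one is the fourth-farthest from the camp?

Distance to each, sorted:
C: 285.2 km
E: 212.6 km
F: 145.3 km
B: 97.7 km
A: 86.0 km
D: 68.0 km
The fourth-farthest is B at 97.7 km.

B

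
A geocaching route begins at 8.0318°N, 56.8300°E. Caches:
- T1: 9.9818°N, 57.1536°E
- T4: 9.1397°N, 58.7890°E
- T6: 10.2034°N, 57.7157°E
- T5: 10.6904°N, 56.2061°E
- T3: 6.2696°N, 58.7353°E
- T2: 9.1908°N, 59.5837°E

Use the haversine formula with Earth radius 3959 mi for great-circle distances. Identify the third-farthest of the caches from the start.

Distances from the start (8.0318°N, 56.8300°E):
T2: 204.5 mi
T5: 188.6 mi
T3: 178.6 mi
T6: 161.8 mi
T4: 154.2 mi
T1: 136.5 mi
The third-farthest is T3 at 178.6 mi.

T3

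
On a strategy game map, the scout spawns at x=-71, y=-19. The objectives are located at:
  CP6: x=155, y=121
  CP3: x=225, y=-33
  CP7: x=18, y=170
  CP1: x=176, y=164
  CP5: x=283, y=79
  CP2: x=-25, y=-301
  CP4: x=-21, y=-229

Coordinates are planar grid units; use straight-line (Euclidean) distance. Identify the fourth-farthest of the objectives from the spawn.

Distances from the spawn (x=-71, y=-19):
CP5: 367.3
CP1: 307.4
CP3: 296.3
CP2: 285.7
CP6: 265.8
CP4: 215.9
CP7: 208.9
The fourth-farthest is CP2 at 285.7.

CP2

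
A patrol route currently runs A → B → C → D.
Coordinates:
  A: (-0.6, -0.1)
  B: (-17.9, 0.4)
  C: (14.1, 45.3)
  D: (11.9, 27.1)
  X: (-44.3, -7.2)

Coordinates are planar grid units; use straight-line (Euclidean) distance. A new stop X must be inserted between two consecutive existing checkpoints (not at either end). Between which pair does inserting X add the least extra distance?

Added distance for inserting X between each consecutive pair:
A–B: 54.4
B–C: 50.9
C–D: 126.0
Smallest added distance is 50.9, inserting between B and C.

between B and C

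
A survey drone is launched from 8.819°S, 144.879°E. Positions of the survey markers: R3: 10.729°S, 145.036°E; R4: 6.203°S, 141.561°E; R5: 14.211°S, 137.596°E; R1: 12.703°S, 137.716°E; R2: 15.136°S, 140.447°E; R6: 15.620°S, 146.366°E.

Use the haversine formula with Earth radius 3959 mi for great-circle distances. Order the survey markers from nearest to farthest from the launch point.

R3, R4, R6, R2, R1, R5

Distance from the launch point at 8.819°S, 144.879°E to each:
R3 10.729°S, 145.036°E: 132.4 mi
R4 6.203°S, 141.561°E: 290.4 mi
R6 15.620°S, 146.366°E: 480.5 mi
R2 15.136°S, 140.447°E: 529.3 mi
R1 12.703°S, 137.716°E: 555.3 mi
R5 14.211°S, 137.596°E: 617.9 mi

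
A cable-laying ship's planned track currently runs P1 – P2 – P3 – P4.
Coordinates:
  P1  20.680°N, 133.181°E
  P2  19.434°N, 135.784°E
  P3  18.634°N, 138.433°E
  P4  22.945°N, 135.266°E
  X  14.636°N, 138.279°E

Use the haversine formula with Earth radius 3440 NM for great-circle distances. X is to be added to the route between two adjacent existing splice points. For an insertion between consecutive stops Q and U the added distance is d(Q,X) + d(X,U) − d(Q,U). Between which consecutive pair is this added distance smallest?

between P2 and P3

Added distance for inserting X between each consecutive pair:
P1–P2: 622.4 NM
P2–P3: 404.1 NM
P3–P4: 453.6 NM
Smallest added distance is 404.1 NM, inserting between P2 and P3.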